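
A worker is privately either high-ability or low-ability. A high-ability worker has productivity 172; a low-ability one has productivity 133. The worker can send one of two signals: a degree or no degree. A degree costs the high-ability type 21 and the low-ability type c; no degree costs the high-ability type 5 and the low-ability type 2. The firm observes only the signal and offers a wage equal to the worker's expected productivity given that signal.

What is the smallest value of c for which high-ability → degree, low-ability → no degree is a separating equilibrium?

41

Under separation: degree → high-ability (pays 172); no degree → low-ability (pays 133).
High-ability: 172 − 21 = 151 ≥ 133 − 5 = 128. Holds regardless of c. ✓
Low-ability: 133 − 2 ≥ 172 − c, so c ≥ 172 − 131 = 41.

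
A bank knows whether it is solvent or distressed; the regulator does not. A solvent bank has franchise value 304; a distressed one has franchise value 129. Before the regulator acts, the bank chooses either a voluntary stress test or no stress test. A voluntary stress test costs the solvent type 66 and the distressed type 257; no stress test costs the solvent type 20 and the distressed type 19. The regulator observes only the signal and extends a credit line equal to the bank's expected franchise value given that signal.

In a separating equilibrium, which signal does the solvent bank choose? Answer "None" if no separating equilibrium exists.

Try solvent → stress test, distressed → no stress test:
  If types separate, stress test earns payment 304 and no stress test earns 129.
  Solvent: stress test gives 304 − 66 = 238; no stress test gives 129 − 20 = 109. No deviation. ✓
  Distressed: no stress test gives 129 − 19 = 110; stress test gives 304 − 257 = 47. No deviation. ✓
Both hold — the solvent type sends stress test.

stress test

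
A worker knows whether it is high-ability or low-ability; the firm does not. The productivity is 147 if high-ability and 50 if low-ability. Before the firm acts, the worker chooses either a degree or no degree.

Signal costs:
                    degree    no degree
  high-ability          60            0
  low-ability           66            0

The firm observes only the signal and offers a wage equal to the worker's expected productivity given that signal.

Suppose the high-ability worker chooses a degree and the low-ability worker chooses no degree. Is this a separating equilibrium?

If types separate, degree earns payment 147 and no degree earns 50.
High-ability: degree gives 147 − 60 = 87; no degree gives 50 − 0 = 50. No deviation. ✓
Low-ability: no degree gives 50 − 0 = 50; degree gives 147 − 66 = 81. Would deviate. ✗

No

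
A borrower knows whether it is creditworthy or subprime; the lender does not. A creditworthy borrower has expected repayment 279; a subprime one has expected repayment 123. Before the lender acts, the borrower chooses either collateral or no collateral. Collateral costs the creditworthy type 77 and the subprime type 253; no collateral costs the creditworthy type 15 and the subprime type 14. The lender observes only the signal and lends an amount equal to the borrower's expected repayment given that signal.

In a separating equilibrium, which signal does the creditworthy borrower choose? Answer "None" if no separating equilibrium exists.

collateral

Try creditworthy → collateral, subprime → no collateral:
  If types separate, collateral earns payment 279 and no collateral earns 123.
  Creditworthy: collateral gives 279 − 77 = 202; no collateral gives 123 − 15 = 108. No deviation. ✓
  Subprime: no collateral gives 123 − 14 = 109; collateral gives 279 − 253 = 26. No deviation. ✓
Both hold — the creditworthy type sends collateral.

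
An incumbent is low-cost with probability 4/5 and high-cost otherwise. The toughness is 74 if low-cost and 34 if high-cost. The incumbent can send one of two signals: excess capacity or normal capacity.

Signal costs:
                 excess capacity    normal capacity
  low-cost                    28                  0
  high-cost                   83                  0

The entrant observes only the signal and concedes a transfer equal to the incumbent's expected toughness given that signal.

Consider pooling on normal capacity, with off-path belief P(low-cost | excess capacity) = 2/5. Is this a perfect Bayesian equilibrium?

Yes

At the pooled signal (normal capacity) the entrant holds the prior 4/5 and pays 4/5·74 + 1/5·34 = 66. Off-path (excess capacity) belief 2/5 gives 2/5·74 + 3/5·34 = 50.
Low-cost: normal capacity gives 66 − 0 = 66; excess capacity gives 50 − 28 = 22. Stays. ✓
High-cost: normal capacity gives 66 − 0 = 66; excess capacity gives 50 − 83 = -33. Stays. ✓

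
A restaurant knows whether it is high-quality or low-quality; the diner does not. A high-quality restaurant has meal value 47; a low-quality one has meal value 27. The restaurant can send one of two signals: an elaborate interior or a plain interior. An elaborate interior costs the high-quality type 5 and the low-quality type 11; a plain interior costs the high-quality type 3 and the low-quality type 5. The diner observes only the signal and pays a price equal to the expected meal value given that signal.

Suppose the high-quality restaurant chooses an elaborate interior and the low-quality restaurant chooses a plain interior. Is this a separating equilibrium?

Under separation the diner infers type exactly: elaborate interior → high-quality (pays 47), plain interior → low-quality (pays 27).
High-quality: elaborate interior gives 47 − 5 = 42; plain interior gives 27 − 3 = 24. No deviation. ✓
Low-quality: plain interior gives 27 − 5 = 22; elaborate interior gives 47 − 11 = 36. Would deviate. ✗

No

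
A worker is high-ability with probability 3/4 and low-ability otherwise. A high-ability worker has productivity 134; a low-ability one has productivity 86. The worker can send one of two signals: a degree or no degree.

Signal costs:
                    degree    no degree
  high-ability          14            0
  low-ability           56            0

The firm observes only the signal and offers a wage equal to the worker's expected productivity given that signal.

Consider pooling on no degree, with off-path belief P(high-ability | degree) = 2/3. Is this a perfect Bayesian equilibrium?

Yes

At the pooled signal (no degree) the firm holds the prior 3/4 and pays 3/4·134 + 1/4·86 = 122. Off-path (degree) belief 2/3 gives 2/3·134 + 1/3·86 = 118.
High-ability: no degree gives 122 − 0 = 122; degree gives 118 − 14 = 104. Stays. ✓
Low-ability: no degree gives 122 − 0 = 122; degree gives 118 − 56 = 62. Stays. ✓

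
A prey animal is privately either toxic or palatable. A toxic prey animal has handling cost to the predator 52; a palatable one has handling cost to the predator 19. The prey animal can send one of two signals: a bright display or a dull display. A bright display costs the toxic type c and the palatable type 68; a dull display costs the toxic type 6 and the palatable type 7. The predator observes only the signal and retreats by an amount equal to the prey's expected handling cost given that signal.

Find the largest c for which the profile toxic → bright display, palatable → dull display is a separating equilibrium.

Under separation: bright display → toxic (pays 52); dull display → palatable (pays 19).
Palatable: 19 − 7 = 12 ≥ 52 − 68 = -16. Holds regardless of c. ✓
Toxic: 52 − c ≥ 19 − 6, so c ≤ 52 − 13 = 39.

39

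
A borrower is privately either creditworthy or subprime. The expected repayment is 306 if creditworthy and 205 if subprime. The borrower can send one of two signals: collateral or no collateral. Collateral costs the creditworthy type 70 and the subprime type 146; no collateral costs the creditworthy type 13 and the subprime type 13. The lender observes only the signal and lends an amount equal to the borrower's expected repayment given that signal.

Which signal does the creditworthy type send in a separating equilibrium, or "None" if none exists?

collateral

Try creditworthy → collateral, subprime → no collateral:
  Under separation the lender infers type exactly: collateral → creditworthy (pays 306), no collateral → subprime (pays 205).
  Creditworthy: collateral gives 306 − 70 = 236; no collateral gives 205 − 13 = 192. No deviation. ✓
  Subprime: no collateral gives 205 − 13 = 192; collateral gives 306 − 146 = 160. No deviation. ✓
Both hold — the creditworthy type sends collateral.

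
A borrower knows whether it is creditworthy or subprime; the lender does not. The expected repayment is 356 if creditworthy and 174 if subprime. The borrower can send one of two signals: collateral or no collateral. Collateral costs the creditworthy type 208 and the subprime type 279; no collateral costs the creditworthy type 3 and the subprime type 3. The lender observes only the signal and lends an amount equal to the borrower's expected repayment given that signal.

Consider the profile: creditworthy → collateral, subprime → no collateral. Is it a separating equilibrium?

Under separation the lender infers type exactly: collateral → creditworthy (pays 356), no collateral → subprime (pays 174).
Creditworthy: collateral gives 356 − 208 = 148; no collateral gives 174 − 3 = 171. Would deviate. ✗
Subprime: no collateral gives 174 − 3 = 171; collateral gives 356 − 279 = 77. No deviation. ✓

No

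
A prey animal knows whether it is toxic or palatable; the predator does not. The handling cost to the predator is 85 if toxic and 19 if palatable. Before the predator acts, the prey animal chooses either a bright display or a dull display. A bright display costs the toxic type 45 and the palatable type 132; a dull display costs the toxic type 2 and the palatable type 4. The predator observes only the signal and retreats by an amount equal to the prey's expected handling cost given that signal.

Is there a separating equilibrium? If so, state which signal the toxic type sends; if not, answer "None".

Try toxic → bright display, palatable → dull display:
  Under separation the predator infers type exactly: bright display → toxic (pays 85), dull display → palatable (pays 19).
  Toxic: bright display gives 85 − 45 = 40; dull display gives 19 − 2 = 17. No deviation. ✓
  Palatable: dull display gives 19 − 4 = 15; bright display gives 85 − 132 = -47. No deviation. ✓
Both hold — the toxic type sends bright display.

bright display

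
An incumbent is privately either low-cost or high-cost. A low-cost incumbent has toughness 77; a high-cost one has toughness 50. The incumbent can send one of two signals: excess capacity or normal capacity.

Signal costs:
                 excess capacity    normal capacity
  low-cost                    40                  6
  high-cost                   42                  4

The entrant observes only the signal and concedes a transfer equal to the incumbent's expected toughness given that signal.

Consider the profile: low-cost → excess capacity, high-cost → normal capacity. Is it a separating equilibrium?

If types separate, excess capacity earns payment 77 and normal capacity earns 50.
Low-cost: excess capacity gives 77 − 40 = 37; normal capacity gives 50 − 6 = 44. Would deviate. ✗
High-cost: normal capacity gives 50 − 4 = 46; excess capacity gives 77 − 42 = 35. No deviation. ✓

No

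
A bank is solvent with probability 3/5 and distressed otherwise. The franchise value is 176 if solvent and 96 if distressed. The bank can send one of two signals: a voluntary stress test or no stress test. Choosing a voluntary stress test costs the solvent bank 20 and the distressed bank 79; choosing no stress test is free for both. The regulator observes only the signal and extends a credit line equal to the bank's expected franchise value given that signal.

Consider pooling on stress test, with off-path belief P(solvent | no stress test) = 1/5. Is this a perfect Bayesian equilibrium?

No

On the equilibrium path (stress test) the regulator holds the prior 3/5 and pays 3/5·176 + 2/5·96 = 144. Off-path (no stress test) belief 1/5 gives 1/5·176 + 4/5·96 = 112.
Solvent: stress test gives 144 − 20 = 124; no stress test gives 112 − 0 = 112. Stays. ✓
Distressed: stress test gives 144 − 79 = 65; no stress test gives 112 − 0 = 112. Deviates. ✗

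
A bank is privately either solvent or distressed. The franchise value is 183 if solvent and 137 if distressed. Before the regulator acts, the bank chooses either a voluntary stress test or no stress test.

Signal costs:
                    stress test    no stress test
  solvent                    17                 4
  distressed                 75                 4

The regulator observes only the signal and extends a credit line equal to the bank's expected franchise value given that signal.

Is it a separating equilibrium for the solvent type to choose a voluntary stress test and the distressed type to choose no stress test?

Under separation the regulator infers type exactly: stress test → solvent (pays 183), no stress test → distressed (pays 137).
Solvent: stress test gives 183 − 17 = 166; no stress test gives 137 − 4 = 133. No deviation. ✓
Distressed: no stress test gives 137 − 4 = 133; stress test gives 183 − 75 = 108. No deviation. ✓
Neither type gains from mimicking the other.

Yes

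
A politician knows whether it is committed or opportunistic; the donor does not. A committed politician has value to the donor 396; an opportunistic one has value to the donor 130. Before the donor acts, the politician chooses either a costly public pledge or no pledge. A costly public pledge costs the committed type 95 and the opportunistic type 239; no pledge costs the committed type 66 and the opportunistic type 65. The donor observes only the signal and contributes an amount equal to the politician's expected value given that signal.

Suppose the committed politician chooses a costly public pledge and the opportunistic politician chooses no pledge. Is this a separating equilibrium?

No

If types separate, pledge earns payment 396 and no pledge earns 130.
Committed: pledge gives 396 − 95 = 301; no pledge gives 130 − 66 = 64. No deviation. ✓
Opportunistic: no pledge gives 130 − 65 = 65; pledge gives 396 − 239 = 157. Would deviate. ✗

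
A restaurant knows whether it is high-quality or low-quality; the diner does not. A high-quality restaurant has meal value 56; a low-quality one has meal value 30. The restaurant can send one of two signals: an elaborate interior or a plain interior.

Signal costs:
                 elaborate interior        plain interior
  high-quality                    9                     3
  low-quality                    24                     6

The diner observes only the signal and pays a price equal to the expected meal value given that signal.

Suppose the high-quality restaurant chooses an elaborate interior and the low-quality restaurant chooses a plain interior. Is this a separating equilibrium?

No

If types separate, elaborate interior earns payment 56 and plain interior earns 30.
High-quality: elaborate interior gives 56 − 9 = 47; plain interior gives 30 − 3 = 27. No deviation. ✓
Low-quality: plain interior gives 30 − 6 = 24; elaborate interior gives 56 − 24 = 32. Would deviate. ✗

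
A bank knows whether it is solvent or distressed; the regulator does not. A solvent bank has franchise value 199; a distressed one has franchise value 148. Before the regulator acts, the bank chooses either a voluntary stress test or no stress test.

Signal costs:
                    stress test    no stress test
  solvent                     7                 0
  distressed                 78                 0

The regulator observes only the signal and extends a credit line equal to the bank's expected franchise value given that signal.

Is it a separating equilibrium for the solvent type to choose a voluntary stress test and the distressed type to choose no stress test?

Yes

Under separation the regulator infers type exactly: stress test → solvent (pays 199), no stress test → distressed (pays 148).
Solvent: stress test gives 199 − 7 = 192; no stress test gives 148 − 0 = 148. No deviation. ✓
Distressed: no stress test gives 148 − 0 = 148; stress test gives 199 − 78 = 121. No deviation. ✓
Neither type gains from mimicking the other.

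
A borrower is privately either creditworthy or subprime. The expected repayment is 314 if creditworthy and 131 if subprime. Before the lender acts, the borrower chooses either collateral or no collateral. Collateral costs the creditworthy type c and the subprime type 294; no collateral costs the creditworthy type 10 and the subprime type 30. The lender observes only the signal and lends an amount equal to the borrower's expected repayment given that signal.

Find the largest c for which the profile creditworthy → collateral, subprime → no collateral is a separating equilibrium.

193

Under separation: collateral → creditworthy (pays 314); no collateral → subprime (pays 131).
Subprime: 131 − 30 = 101 ≥ 314 − 294 = 20. Holds regardless of c. ✓
Creditworthy: 314 − c ≥ 131 − 10, so c ≤ 314 − 121 = 193.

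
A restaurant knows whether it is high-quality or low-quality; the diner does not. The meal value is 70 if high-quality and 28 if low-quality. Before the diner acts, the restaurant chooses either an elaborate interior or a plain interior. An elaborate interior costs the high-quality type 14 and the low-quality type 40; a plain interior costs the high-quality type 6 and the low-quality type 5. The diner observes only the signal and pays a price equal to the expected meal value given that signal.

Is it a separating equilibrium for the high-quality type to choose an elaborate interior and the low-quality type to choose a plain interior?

No

If types separate, elaborate interior earns payment 70 and plain interior earns 28.
High-quality: elaborate interior gives 70 − 14 = 56; plain interior gives 28 − 6 = 22. No deviation. ✓
Low-quality: plain interior gives 28 − 5 = 23; elaborate interior gives 70 − 40 = 30. Would deviate. ✗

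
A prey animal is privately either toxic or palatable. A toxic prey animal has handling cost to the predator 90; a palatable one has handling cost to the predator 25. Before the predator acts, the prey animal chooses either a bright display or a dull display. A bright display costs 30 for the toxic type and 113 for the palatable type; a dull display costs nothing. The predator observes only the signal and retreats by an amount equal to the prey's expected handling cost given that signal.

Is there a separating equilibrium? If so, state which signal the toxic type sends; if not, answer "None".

bright display

Try toxic → bright display, palatable → dull display:
  If types separate, bright display earns payment 90 and dull display earns 25.
  Toxic: bright display gives 90 − 30 = 60; dull display gives 25 − 0 = 25. No deviation. ✓
  Palatable: dull display gives 25 − 0 = 25; bright display gives 90 − 113 = -23. No deviation. ✓
Both hold — the toxic type sends bright display.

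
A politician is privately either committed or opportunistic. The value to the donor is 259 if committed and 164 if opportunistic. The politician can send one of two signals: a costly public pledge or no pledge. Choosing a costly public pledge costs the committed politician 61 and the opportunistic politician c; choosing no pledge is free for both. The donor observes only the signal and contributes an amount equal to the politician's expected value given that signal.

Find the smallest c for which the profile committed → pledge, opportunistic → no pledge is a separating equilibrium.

95

Under separation: pledge → committed (pays 259); no pledge → opportunistic (pays 164).
Committed: 259 − 61 = 198 ≥ 164 − 0 = 164. Holds regardless of c. ✓
Opportunistic: 164 − 0 ≥ 259 − c, so c ≥ 259 − 164 = 95.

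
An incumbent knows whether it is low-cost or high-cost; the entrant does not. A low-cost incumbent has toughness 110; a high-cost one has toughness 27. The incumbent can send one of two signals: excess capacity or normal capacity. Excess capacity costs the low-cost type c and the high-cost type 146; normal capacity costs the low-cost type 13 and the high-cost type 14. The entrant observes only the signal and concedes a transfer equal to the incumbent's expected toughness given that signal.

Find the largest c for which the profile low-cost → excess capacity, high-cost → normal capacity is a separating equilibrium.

96

Under separation: excess capacity → low-cost (pays 110); normal capacity → high-cost (pays 27).
High-cost: 27 − 14 = 13 ≥ 110 − 146 = -36. Holds regardless of c. ✓
Low-cost: 110 − c ≥ 27 − 13, so c ≤ 110 − 14 = 96.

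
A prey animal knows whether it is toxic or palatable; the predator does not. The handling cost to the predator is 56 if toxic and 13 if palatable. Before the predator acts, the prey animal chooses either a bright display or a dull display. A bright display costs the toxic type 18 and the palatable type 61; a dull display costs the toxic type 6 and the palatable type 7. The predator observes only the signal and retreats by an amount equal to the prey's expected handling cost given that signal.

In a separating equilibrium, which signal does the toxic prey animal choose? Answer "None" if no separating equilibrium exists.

Try toxic → bright display, palatable → dull display:
  If types separate, bright display earns payment 56 and dull display earns 13.
  Toxic: bright display gives 56 − 18 = 38; dull display gives 13 − 6 = 7. No deviation. ✓
  Palatable: dull display gives 13 − 7 = 6; bright display gives 56 − 61 = -5. No deviation. ✓
Both hold — the toxic type sends bright display.

bright display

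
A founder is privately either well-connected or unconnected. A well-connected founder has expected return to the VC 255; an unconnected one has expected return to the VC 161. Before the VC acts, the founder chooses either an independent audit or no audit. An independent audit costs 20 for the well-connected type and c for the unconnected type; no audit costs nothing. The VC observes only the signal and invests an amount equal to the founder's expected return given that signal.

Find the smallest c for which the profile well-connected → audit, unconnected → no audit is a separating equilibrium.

94

Under separation: audit → well-connected (pays 255); no audit → unconnected (pays 161).
Well-connected: 255 − 20 = 235 ≥ 161 − 0 = 161. Holds regardless of c. ✓
Unconnected: 161 − 0 ≥ 255 − c, so c ≥ 255 − 161 = 94.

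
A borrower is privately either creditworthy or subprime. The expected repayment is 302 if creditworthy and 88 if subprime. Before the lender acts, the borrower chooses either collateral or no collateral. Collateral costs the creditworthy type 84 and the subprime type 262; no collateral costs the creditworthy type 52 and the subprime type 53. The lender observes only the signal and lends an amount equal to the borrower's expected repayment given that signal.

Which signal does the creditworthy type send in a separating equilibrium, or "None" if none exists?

None

Try creditworthy → collateral, subprime → no collateral:
  If types separate, collateral earns payment 302 and no collateral earns 88.
  Creditworthy: collateral gives 302 − 84 = 218; no collateral gives 88 − 52 = 36. No deviation. ✓
  Subprime: no collateral gives 88 − 53 = 35; collateral gives 302 − 262 = 40. Would deviate. ✗
Try creditworthy → no collateral, subprime → collateral:
  If types separate, no collateral earns payment 302 and collateral earns 88.
  Creditworthy: no collateral gives 302 − 52 = 250; collateral gives 88 − 84 = 4. No deviation. ✓
  Subprime: collateral gives 88 − 262 = -174; no collateral gives 302 − 53 = 249. Would deviate. ✗
Neither assignment is incentive-compatible.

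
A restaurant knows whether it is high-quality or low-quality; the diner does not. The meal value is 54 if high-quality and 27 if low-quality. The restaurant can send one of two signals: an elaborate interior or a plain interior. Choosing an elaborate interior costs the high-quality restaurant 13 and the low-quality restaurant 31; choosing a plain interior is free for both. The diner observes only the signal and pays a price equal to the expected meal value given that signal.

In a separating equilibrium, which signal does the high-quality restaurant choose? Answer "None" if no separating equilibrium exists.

Try high-quality → elaborate interior, low-quality → plain interior:
  If types separate, elaborate interior earns payment 54 and plain interior earns 27.
  High-quality: elaborate interior gives 54 − 13 = 41; plain interior gives 27 − 0 = 27. No deviation. ✓
  Low-quality: plain interior gives 27 − 0 = 27; elaborate interior gives 54 − 31 = 23. No deviation. ✓
Both hold — the high-quality type sends elaborate interior.

elaborate interior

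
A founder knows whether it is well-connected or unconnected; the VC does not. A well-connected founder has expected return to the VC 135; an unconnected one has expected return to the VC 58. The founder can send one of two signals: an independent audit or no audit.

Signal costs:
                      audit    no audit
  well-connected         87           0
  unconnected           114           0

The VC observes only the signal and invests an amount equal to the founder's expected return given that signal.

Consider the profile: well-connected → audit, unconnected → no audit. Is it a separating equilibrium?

Under separation the VC infers type exactly: audit → well-connected (pays 135), no audit → unconnected (pays 58).
Well-connected: audit gives 135 − 87 = 48; no audit gives 58 − 0 = 58. Would deviate. ✗
Unconnected: no audit gives 58 − 0 = 58; audit gives 135 − 114 = 21. No deviation. ✓

No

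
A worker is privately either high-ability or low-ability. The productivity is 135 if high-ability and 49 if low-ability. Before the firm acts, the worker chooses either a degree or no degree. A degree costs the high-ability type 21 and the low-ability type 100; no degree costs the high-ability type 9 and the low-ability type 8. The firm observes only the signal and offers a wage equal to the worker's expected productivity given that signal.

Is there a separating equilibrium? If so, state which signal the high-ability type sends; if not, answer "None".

degree

Try high-ability → degree, low-ability → no degree:
  If types separate, degree earns payment 135 and no degree earns 49.
  High-ability: degree gives 135 − 21 = 114; no degree gives 49 − 9 = 40. No deviation. ✓
  Low-ability: no degree gives 49 − 8 = 41; degree gives 135 − 100 = 35. No deviation. ✓
Both hold — the high-ability type sends degree.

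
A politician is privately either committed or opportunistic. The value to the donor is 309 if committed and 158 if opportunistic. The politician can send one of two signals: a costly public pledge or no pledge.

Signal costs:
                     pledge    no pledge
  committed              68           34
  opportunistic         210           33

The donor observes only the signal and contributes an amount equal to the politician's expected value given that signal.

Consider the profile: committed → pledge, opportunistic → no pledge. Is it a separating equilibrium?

Yes

If types separate, pledge earns payment 309 and no pledge earns 158.
Committed: pledge gives 309 − 68 = 241; no pledge gives 158 − 34 = 124. No deviation. ✓
Opportunistic: no pledge gives 158 − 33 = 125; pledge gives 309 − 210 = 99. No deviation. ✓
Neither type gains from mimicking the other.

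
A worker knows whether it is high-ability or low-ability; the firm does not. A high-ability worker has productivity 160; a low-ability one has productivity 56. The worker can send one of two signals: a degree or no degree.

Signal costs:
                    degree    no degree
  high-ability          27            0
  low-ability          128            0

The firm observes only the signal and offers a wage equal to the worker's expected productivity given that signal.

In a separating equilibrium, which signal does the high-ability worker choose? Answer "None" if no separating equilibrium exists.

Try high-ability → degree, low-ability → no degree:
  Under separation the firm infers type exactly: degree → high-ability (pays 160), no degree → low-ability (pays 56).
  High-ability: degree gives 160 − 27 = 133; no degree gives 56 − 0 = 56. No deviation. ✓
  Low-ability: no degree gives 56 − 0 = 56; degree gives 160 − 128 = 32. No deviation. ✓
Both hold — the high-ability type sends degree.

degree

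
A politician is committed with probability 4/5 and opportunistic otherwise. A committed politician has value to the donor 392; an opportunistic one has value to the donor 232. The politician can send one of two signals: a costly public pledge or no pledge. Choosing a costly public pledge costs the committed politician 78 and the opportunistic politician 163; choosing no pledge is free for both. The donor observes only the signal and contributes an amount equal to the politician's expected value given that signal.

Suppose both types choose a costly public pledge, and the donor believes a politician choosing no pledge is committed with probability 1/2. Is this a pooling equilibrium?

No

At the pooled signal (pledge) the donor holds the prior 4/5 and pays 4/5·392 + 1/5·232 = 360. Off-path (no pledge) belief 1/2 gives 1/2·392 + 1/2·232 = 312.
Committed: pledge gives 360 − 78 = 282; no pledge gives 312 − 0 = 312. Deviates. ✗
Opportunistic: pledge gives 360 − 163 = 197; no pledge gives 312 − 0 = 312. Deviates. ✗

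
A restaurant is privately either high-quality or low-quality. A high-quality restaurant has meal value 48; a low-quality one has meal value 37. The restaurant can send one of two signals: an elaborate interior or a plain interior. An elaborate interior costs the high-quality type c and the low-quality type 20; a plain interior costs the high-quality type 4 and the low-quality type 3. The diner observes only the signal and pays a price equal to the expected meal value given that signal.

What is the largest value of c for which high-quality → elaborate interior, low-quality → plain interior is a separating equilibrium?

Under separation: elaborate interior → high-quality (pays 48); plain interior → low-quality (pays 37).
Low-quality: 37 − 3 = 34 ≥ 48 − 20 = 28. Holds regardless of c. ✓
High-quality: 48 − c ≥ 37 − 4, so c ≤ 48 − 33 = 15.

15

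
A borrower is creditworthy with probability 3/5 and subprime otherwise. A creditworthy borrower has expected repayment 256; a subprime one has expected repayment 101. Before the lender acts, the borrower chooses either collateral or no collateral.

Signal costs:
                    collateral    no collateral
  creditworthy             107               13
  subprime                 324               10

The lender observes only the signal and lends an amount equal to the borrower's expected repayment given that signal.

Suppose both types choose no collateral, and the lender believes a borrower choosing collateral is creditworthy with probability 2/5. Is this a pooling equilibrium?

Yes

At the pooled signal (no collateral) the lender holds the prior 3/5 and pays 3/5·256 + 2/5·101 = 194. Off-path (collateral) belief 2/5 gives 2/5·256 + 3/5·101 = 163.
Creditworthy: no collateral gives 194 − 13 = 181; collateral gives 163 − 107 = 56. Stays. ✓
Subprime: no collateral gives 194 − 10 = 184; collateral gives 163 − 324 = -161. Stays. ✓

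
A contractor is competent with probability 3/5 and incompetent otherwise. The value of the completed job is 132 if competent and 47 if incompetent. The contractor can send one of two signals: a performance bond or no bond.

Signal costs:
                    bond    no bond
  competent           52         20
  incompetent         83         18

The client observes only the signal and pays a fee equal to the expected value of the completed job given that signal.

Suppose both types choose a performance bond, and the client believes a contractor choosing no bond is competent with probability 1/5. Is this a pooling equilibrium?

On the equilibrium path (bond) the client holds the prior 3/5 and pays 3/5·132 + 2/5·47 = 98. Off-path (no bond) belief 1/5 gives 1/5·132 + 4/5·47 = 64.
Competent: bond gives 98 − 52 = 46; no bond gives 64 − 20 = 44. Stays. ✓
Incompetent: bond gives 98 − 83 = 15; no bond gives 64 − 18 = 46. Deviates. ✗

No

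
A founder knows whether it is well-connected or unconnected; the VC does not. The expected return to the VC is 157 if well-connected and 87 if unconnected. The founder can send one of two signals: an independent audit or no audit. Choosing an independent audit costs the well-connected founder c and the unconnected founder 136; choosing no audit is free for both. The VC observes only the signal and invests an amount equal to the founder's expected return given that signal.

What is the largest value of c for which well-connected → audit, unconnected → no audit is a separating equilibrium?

70

Under separation: audit → well-connected (pays 157); no audit → unconnected (pays 87).
Unconnected: 87 − 0 = 87 ≥ 157 − 136 = 21. Holds regardless of c. ✓
Well-connected: 157 − c ≥ 87 − 0, so c ≤ 157 − 87 = 70.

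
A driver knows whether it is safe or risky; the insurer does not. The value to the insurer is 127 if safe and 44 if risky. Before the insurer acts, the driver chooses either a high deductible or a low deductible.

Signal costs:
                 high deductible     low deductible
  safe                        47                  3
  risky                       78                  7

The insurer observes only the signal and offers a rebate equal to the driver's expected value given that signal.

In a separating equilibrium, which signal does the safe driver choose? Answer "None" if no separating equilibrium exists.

None

Try safe → high deductible, risky → low deductible:
  If types separate, high deductible earns payment 127 and low deductible earns 44.
  Safe: high deductible gives 127 − 47 = 80; low deductible gives 44 − 3 = 41. No deviation. ✓
  Risky: low deductible gives 44 − 7 = 37; high deductible gives 127 − 78 = 49. Would deviate. ✗
Try safe → low deductible, risky → high deductible:
  If types separate, low deductible earns payment 127 and high deductible earns 44.
  Safe: low deductible gives 127 − 3 = 124; high deductible gives 44 − 47 = -3. No deviation. ✓
  Risky: high deductible gives 44 − 78 = -34; low deductible gives 127 − 7 = 120. Would deviate. ✗
Neither assignment is incentive-compatible.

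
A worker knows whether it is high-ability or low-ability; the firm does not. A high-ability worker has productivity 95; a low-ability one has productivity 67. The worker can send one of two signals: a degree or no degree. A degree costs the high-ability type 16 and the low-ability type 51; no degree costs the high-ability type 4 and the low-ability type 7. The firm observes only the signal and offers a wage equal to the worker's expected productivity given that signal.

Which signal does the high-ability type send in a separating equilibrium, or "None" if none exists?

Try high-ability → degree, low-ability → no degree:
  If types separate, degree earns payment 95 and no degree earns 67.
  High-ability: degree gives 95 − 16 = 79; no degree gives 67 − 4 = 63. No deviation. ✓
  Low-ability: no degree gives 67 − 7 = 60; degree gives 95 − 51 = 44. No deviation. ✓
Both hold — the high-ability type sends degree.

degree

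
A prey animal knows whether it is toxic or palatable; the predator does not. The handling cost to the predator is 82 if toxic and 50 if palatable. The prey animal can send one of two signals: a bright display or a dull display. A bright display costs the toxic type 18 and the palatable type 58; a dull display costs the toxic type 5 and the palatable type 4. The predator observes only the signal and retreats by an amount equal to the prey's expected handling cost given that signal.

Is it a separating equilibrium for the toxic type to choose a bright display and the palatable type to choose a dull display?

Yes

If types separate, bright display earns payment 82 and dull display earns 50.
Toxic: bright display gives 82 − 18 = 64; dull display gives 50 − 5 = 45. No deviation. ✓
Palatable: dull display gives 50 − 4 = 46; bright display gives 82 − 58 = 24. No deviation. ✓
Neither type gains from mimicking the other.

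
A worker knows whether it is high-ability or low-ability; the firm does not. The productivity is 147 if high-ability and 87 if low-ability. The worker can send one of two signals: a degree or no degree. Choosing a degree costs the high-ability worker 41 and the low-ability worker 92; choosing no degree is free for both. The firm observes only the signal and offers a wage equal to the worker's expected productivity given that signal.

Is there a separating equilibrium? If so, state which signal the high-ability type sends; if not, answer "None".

degree

Try high-ability → degree, low-ability → no degree:
  Under separation the firm infers type exactly: degree → high-ability (pays 147), no degree → low-ability (pays 87).
  High-ability: degree gives 147 − 41 = 106; no degree gives 87 − 0 = 87. No deviation. ✓
  Low-ability: no degree gives 87 − 0 = 87; degree gives 147 − 92 = 55. No deviation. ✓
Both hold — the high-ability type sends degree.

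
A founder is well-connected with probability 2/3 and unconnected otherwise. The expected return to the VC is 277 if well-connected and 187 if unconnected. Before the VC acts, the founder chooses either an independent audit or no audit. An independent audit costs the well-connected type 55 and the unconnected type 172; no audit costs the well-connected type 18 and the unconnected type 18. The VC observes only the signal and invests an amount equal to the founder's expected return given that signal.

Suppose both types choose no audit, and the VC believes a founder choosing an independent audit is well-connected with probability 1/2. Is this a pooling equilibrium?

On the equilibrium path (no audit) the VC holds the prior 2/3 and pays 2/3·277 + 1/3·187 = 247. Off-path (audit) belief 1/2 gives 1/2·277 + 1/2·187 = 232.
Well-connected: no audit gives 247 − 18 = 229; audit gives 232 − 55 = 177. Stays. ✓
Unconnected: no audit gives 247 − 18 = 229; audit gives 232 − 172 = 60. Stays. ✓
Beliefs are Bayes-consistent on-path and both types best-respond.

Yes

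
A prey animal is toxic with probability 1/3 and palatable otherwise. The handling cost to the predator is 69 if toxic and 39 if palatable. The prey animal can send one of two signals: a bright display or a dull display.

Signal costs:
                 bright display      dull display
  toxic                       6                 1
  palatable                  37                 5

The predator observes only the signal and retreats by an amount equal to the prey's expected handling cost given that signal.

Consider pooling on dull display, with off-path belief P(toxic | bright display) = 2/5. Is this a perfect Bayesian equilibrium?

Yes

At the pooled signal (dull display) the predator holds the prior 1/3 and pays 1/3·69 + 2/3·39 = 49. Off-path (bright display) belief 2/5 gives 2/5·69 + 3/5·39 = 51.
Toxic: dull display gives 49 − 1 = 48; bright display gives 51 − 6 = 45. Stays. ✓
Palatable: dull display gives 49 − 5 = 44; bright display gives 51 − 37 = 14. Stays. ✓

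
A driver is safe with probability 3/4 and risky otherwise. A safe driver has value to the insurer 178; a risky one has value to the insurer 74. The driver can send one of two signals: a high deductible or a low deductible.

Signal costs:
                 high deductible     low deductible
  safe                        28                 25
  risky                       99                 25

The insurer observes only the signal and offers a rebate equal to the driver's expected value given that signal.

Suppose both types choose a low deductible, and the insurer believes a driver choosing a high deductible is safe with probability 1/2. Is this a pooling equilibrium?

On the equilibrium path (low deductible) the insurer holds the prior 3/4 and pays 3/4·178 + 1/4·74 = 152. Off-path (high deductible) belief 1/2 gives 1/2·178 + 1/2·74 = 126.
Safe: low deductible gives 152 − 25 = 127; high deductible gives 126 − 28 = 98. Stays. ✓
Risky: low deductible gives 152 − 25 = 127; high deductible gives 126 − 99 = 27. Stays. ✓
Beliefs are Bayes-consistent on-path and both types best-respond.

Yes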